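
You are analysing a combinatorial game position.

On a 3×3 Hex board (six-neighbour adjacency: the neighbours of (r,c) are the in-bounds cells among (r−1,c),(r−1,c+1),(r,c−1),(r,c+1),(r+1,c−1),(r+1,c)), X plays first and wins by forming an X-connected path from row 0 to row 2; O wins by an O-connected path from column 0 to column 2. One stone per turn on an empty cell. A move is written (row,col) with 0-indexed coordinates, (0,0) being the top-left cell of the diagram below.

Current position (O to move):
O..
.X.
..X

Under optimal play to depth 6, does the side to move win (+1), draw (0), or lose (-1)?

p1 O@[O../.X./..X]: (0,1)[OO./.X./..X]-1* (0,2)[O.O/.X./..X]-1 (1,0)[O../OX./..X]-1 (1,2)[O../.XO/..X]-1 (2,0)[O../.X./O.X]-1 (2,1)[O../.X./.OX]-1
p2 X@[OO./.X./..X]: (0,2)[OOX/.X./..X]+1* (1,0)[OO./XX./..X]-1 (1,2)[OO./.XX/..X]-1 (2,0)[OO./.X./X.X]-1 (2,1)[OO./.X./.XX]-1
p3 O@[OOX/.X./..X]: (1,0)[OOX/OX./..X]-1* (1,2)[OOX/.XO/..X]-1 (2,0)[OOX/.X./O.X]-1 (2,1)[OOX/.X./.OX]-1
p4 X@[OOX/OX./..X]: (1,2)[OOX/OXX/..X]+1* (2,0)[OOX/OX./X.X]+1 (2,1)[OOX/OX./.XX]+1
p5 O@[OOX/OXX/..X] terminal -1; root [O../.X./..X] d6

value(O../.X./..X, O) = -1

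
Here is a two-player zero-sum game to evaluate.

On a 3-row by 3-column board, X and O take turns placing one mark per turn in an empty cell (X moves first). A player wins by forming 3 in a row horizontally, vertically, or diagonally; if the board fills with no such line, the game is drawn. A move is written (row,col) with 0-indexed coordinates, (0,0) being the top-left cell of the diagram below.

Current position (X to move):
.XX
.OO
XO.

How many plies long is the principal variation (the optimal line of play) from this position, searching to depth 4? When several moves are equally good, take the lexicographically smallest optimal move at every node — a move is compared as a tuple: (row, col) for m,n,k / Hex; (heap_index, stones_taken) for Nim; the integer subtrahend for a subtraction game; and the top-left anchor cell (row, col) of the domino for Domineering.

ply 1, X at .XX/.OO/XO. | (0,0)=+1→XXX/.OO/XO.*; (1,0)=+0→.XX/XOO/XO.; (2,2)=-1→.XX/.OO/XOX
ply 2: XXX/.OO/XO. is terminal -1 (O); from .XX/.OO/XO. depth 4

PV length from [.XX/.OO/XO.]: 1 ply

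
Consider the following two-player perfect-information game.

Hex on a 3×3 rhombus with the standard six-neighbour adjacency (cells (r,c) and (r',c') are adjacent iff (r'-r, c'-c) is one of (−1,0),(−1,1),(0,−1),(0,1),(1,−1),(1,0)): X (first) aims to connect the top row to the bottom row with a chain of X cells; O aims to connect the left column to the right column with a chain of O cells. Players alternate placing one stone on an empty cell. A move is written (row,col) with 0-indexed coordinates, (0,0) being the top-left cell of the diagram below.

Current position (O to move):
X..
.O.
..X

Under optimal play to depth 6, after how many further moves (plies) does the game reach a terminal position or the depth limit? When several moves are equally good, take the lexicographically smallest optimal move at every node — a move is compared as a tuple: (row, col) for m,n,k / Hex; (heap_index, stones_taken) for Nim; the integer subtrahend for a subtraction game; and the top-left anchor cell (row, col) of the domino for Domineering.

PV length from [X../.O./..X]: 5 plies

ply 1, O at X../.O./..X | (0,1)=+1→XO./.O./..X*; (0,2)=+1→X.O/.O./..X; (1,0)=+1→X../OO./..X; (1,2)=+1→X../.OO/..X; (2,0)=+1→X../.O./O.X; (2,1)=+1→X../.O./.OX
ply 2, X at XO./.O./..X | (0,2)=-1→XOX/.O./..X*; (1,0)=-1→XO./XO./..X; (1,2)=-1→XO./.OX/..X; (2,0)=-1→XO./.O./X.X; (2,1)=-1→XO./.O./.XX
ply 3, O at XOX/.O./..X | (1,0)=-1→XOX/OO./..X; (1,2)=+1→XOX/.OO/..X*; (2,0)=-1→XOX/.O./O.X; (2,1)=-1→XOX/.O./.OX
ply 4, X at XOX/.OO/..X | (1,0)=-1→XOX/XOO/..X*; (2,0)=-1→XOX/.OO/X.X; (2,1)=-1→XOX/.OO/.XX
ply 5, O at XOX/XOO/..X | (2,0)=+1→XOX/XOO/O.X*; (2,1)=-1→XOX/XOO/.OX
ply 6: XOX/XOO/O.X is terminal -1 (X); from X../.O./..X depth 6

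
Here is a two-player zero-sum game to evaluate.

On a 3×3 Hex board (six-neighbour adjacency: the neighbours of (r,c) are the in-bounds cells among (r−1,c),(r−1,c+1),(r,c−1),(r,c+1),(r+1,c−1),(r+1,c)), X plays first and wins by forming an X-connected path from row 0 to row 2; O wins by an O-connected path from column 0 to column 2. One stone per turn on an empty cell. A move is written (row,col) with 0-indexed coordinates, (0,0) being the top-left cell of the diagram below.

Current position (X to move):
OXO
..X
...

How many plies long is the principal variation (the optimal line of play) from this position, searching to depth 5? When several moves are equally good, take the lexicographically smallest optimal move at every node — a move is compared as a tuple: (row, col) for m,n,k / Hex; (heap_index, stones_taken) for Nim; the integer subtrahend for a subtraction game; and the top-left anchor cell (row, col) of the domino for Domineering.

PV length from [OXO/..X/...]: 3 plies

ply 1, X at OXO/..X/... | (1,0)=+1→OXO/X.X/...*; (1,1)=+1→OXO/.XX/...; (2,0)=+1→OXO/..X/X..; (2,1)=-1→OXO/..X/.X.; (2,2)=-1→OXO/..X/..X
ply 2, O at OXO/X.X/... | (1,1)=-1→OXO/XOX/...*; (2,0)=-1→OXO/X.X/O..; (2,1)=-1→OXO/X.X/.O.; (2,2)=-1→OXO/X.X/..O
ply 3, X at OXO/XOX/... | (2,0)=+1→OXO/XOX/X..*; (2,1)=-1→OXO/XOX/.X.; (2,2)=-1→OXO/XOX/..X
ply 4: OXO/XOX/X.. is terminal -1 (O); from OXO/..X/... depth 5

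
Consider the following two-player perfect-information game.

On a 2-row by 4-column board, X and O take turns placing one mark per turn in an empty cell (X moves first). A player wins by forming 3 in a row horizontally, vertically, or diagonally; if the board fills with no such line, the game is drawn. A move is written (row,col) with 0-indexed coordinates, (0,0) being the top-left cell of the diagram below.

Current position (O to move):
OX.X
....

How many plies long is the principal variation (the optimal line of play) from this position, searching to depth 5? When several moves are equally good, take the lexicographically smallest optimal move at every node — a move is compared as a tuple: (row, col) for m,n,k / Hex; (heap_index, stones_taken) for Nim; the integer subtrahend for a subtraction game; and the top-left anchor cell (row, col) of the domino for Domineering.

PV length from [OX.X/....]: 5 plies

ply 1, O at OX.X/.... | (0,2)=+0→OXOX/....*; (1,0)=-1→OX.X/O...; (1,1)=-1→OX.X/.O..; (1,2)=-1→OX.X/..O.; (1,3)=-1→OX.X/...O
ply 2, X at OXOX/.... | (1,0)=+0→OXOX/X...*; (1,1)=+0→OXOX/.X..; (1,2)=+0→OXOX/..X.; (1,3)=+0→OXOX/...X
ply 3, O at OXOX/X... | (1,1)=+0→OXOX/XO..*; (1,2)=+0→OXOX/X.O.; (1,3)=+0→OXOX/X..O
ply 4, X at OXOX/XO.. | (1,2)=+0→OXOX/XOX.*; (1,3)=+0→OXOX/XO.X
ply 5, O at OXOX/XOX. | (1,3)=+0→OXOX/XOXO*
ply 6: OXOX/XOXO is terminal +0 (X); from OX.X/.... depth 5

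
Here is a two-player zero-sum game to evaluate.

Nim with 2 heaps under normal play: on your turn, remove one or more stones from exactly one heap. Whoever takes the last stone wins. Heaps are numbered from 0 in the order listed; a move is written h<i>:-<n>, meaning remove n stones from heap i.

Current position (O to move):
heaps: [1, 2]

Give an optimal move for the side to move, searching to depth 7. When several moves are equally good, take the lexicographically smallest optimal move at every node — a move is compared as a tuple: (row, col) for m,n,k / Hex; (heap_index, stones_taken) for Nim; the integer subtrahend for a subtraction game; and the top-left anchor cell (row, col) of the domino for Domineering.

O's best at [(1,2)]: h1:-1

[(1,2)] O move#1: h0:-1:-1/(0,2), h1:-1:+1/(1,1)*, h1:-2:-1/(1,0)
[(1,1)] X move#2: h0:-1:-1/(0,1)*, h1:-1:-1/(1,0)
[(0,1)] O move#3: h1:-1:+1/(0,0)*
[(0,0)] end (terminal -1, X#4); searched (1,2) to 7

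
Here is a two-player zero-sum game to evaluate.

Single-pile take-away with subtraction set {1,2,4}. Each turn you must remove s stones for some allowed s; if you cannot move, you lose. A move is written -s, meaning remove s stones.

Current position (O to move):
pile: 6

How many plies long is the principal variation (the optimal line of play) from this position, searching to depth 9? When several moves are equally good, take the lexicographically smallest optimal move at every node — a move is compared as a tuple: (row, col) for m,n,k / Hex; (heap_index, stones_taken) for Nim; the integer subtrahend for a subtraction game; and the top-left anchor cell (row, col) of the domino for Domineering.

[6] O move#1: -1:-1/5*, -2:-1/4, -4:-1/2
[5] X move#2: -1:-1/4, -2:+1/3*, -4:-1/1
[3] O move#3: -1:-1/2*, -2:-1/1
[2] X move#4: -1:-1/1, -2:+1/0*
[0] end (terminal -1, O#5); searched 6 to 9

PV length from [6]: 4 plies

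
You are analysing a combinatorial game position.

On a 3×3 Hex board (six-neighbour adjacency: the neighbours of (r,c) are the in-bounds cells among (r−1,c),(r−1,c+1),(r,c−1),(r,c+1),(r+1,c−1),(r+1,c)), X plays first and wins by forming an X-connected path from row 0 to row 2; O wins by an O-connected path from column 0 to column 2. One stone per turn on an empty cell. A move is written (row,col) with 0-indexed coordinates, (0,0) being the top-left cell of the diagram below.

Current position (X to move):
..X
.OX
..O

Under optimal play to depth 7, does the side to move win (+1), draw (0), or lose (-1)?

value(..X/.OX/..O, X) = +1

ply 1, X at ..X/.OX/..O | (0,0)=-1→X.X/.OX/..O; (0,1)=-1→.XX/.OX/..O; (1,0)=+1→..X/XOX/..O*; (2,0)=+1→..X/.OX/X.O; (2,1)=+1→..X/.OX/.XO
ply 2, O at ..X/XOX/..O | (0,0)=-1→O.X/XOX/..O*; (0,1)=-1→.OX/XOX/..O; (2,0)=-1→..X/XOX/O.O; (2,1)=-1→..X/XOX/.OO
ply 3, X at O.X/XOX/..O | (0,1)=+1→OXX/XOX/..O*; (2,0)=+1→O.X/XOX/X.O; (2,1)=+1→O.X/XOX/.XO
ply 4, O at OXX/XOX/..O | (2,0)=-1→OXX/XOX/O.O*; (2,1)=-1→OXX/XOX/.OO
ply 5, X at OXX/XOX/O.O | (2,1)=+1→OXX/XOX/OXO*
ply 6: OXX/XOX/OXO is terminal -1 (O); from ..X/.OX/..O depth 7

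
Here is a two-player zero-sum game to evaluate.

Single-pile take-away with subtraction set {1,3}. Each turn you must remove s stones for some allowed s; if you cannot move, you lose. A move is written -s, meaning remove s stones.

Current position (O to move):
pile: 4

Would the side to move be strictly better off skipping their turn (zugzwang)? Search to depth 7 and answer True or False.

[4] O move#1: -1:-1/3*, -3:-1/1
[3] X move#2: -1:+1/2*, -3:+1/0
[2] O move#3: -1:-1/1*
[1] X move#4: -1:+1/0*
[0] end (terminal -1, O#5); searched 4 to 7
suppose O passes — search the same position with X to move:
pass> [4] X move#1: -1:-1/3*, -3:-1/1
pass> [3] O move#2: -1:+1/2*, -3:+1/0
pass> [2] X move#3: -1:-1/1*
pass> [1] O move#4: -1:+1/0*
pass> [0] end (terminal -1, X#5); searched 4 to 7
for O: play -1, pass +1

zugzwang(4, O) = True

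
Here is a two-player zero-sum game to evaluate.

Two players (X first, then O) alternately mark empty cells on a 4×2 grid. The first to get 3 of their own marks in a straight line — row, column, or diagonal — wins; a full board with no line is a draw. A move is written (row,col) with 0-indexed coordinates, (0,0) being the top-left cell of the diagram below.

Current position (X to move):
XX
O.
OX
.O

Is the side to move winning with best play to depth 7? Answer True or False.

X winning at [XX/O./OX/.O]: True

[XX/O./OX/.O] X move#1: (1,1):+1/XX/OX/OX/.O*, (3,0):+0/XX/O./OX/XO
[XX/OX/OX/.O] end (terminal -1, O#2); searched XX/O./OX/.O to 7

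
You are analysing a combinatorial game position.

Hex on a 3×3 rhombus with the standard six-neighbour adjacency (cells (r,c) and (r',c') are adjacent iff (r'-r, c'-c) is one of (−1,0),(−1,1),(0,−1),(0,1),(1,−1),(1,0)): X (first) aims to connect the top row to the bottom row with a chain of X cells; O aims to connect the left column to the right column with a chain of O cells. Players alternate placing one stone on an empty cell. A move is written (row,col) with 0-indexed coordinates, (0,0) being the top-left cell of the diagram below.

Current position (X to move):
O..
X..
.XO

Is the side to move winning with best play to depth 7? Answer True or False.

X winning at [O../X../.XO]: True

p1 X@[O../X../.XO]: (0,1)[OX./X../.XO]+1* (0,2)[O.X/X../.XO]+1 (1,1)[O../XX./.XO]+1 (1,2)[O../X.X/.XO]+1 (2,0)[O../X../XXO]+1
p2 O@[OX./X../.XO]: (0,2)[OXO/X../.XO]-1* (1,1)[OX./XO./.XO]-1 (1,2)[OX./X.O/.XO]-1 (2,0)[OX./X../OXO]-1
p3 X@[OXO/X../.XO]: (1,1)[OXO/XX./.XO]+1* (1,2)[OXO/X.X/.XO]+1 (2,0)[OXO/X../XXO]+1
p4 O@[OXO/XX./.XO] terminal -1; root [O../X../.XO] d7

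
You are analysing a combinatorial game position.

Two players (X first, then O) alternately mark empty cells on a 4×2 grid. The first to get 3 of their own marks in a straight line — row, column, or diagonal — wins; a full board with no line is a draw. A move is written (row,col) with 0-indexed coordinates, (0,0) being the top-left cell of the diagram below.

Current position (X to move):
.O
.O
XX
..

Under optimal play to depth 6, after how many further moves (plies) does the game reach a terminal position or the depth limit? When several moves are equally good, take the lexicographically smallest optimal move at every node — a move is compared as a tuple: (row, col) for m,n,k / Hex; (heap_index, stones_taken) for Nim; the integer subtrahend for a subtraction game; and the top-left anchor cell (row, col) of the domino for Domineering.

[.O/.O/XX/..] X move#1: (0,0):+0/XO/.O/XX/.., (1,0):+1/.O/XO/XX/..*, (3,0):+0/.O/.O/XX/X., (3,1):+0/.O/.O/XX/.X
[.O/XO/XX/..] O move#2: (0,0):-1/OO/XO/XX/..*, (3,0):-1/.O/XO/XX/O., (3,1):-1/.O/XO/XX/.O
[OO/XO/XX/..] X move#3: (3,0):+1/OO/XO/XX/X.*, (3,1):+0/OO/XO/XX/.X
[OO/XO/XX/X.] end (terminal -1, O#4); searched .O/.O/XX/.. to 6

PV length from [.O/.O/XX/..]: 3 plies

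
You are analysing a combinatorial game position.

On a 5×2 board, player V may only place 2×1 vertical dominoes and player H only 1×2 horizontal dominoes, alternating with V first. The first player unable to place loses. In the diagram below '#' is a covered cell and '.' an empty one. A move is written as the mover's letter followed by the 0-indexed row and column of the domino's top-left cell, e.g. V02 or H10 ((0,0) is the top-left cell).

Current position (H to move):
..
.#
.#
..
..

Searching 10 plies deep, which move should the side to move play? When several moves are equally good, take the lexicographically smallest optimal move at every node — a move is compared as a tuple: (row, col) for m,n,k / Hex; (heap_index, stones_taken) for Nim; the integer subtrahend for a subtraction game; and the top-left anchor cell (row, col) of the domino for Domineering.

p1 H@[../.#/.#/../..]: H00[##/.#/.#/../..]-1 H30[../.#/.#/##/..]+1* H40[../.#/.#/../##]+1
p2 V@[../.#/.#/##/..]: V00[#./##/.#/##/..]-1* V10[../##/##/##/..]-1
p3 H@[#./##/.#/##/..]: H40[#./##/.#/##/##]+1*
p4 V@[#./##/.#/##/##] terminal -1; root [../.#/.#/../..] d10

H's best at [../.#/.#/../..]: H30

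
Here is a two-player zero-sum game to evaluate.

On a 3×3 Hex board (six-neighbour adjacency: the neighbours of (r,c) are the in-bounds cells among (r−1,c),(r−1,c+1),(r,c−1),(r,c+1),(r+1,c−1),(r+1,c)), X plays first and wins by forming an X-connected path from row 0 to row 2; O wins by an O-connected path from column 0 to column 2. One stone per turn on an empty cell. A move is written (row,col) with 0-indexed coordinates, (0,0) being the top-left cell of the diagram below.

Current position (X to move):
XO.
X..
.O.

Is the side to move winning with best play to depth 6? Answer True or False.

p1 X@[XO./X../.O.]: (0,2)[XOX/X../.O.]-1 (1,1)[XO./XX./.O.]-1 (1,2)[XO./X.X/.O.]+1* (2,0)[XO./X../XO.]+1 (2,2)[XO./X../.OX]+1
p2 O@[XO./X.X/.O.]: (0,2)[XOO/X.X/.O.]-1* (1,1)[XO./XOX/.O.]-1 (2,0)[XO./X.X/OO.]-1 (2,2)[XO./X.X/.OO]-1
p3 X@[XOO/X.X/.O.]: (1,1)[XOO/XXX/.O.]+1* (2,0)[XOO/X.X/XO.]+1 (2,2)[XOO/X.X/.OX]+1
p4 O@[XOO/XXX/.O.]: (2,0)[XOO/XXX/OO.]-1* (2,2)[XOO/XXX/.OO]-1
p5 X@[XOO/XXX/OO.]: (2,2)[XOO/XXX/OOX]+1*
p6 O@[XOO/XXX/OOX] terminal -1; root [XO./X../.O.] d6

X winning at [XO./X../.O.]: True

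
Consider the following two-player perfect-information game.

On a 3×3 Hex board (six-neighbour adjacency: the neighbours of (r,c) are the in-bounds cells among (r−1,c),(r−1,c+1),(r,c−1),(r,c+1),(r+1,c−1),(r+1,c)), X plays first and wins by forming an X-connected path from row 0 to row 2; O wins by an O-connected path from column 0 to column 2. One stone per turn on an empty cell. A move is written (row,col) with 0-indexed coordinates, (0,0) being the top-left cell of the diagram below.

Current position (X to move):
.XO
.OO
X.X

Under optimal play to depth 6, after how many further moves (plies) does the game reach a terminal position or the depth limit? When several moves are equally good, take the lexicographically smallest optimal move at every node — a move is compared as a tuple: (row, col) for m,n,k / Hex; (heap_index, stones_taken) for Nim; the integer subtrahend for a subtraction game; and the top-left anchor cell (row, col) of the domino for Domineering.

[.XO/.OO/X.X] X move#1: (0,0):-1/XXO/.OO/X.X, (1,0):+1/.XO/XOO/X.X*, (2,1):-1/.XO/.OO/XXX
[.XO/XOO/X.X] end (terminal -1, O#2); searched .XO/.OO/X.X to 6

PV length from [.XO/.OO/X.X]: 1 ply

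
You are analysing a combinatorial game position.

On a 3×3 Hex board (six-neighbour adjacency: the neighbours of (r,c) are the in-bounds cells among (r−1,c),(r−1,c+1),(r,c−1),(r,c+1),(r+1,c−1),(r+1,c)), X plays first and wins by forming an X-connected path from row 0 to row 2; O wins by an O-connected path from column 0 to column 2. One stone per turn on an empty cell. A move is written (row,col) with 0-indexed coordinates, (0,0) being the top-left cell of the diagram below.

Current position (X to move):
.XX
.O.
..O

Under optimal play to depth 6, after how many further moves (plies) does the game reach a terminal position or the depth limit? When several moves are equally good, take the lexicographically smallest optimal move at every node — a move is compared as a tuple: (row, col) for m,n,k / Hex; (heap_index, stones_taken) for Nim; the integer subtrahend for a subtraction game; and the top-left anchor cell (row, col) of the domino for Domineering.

p1 X@[.XX/.O./..O]: (0,0)[XXX/.O./..O]-1* (1,0)[.XX/XO./..O]-1 (1,2)[.XX/.OX/..O]-1 (2,0)[.XX/.O./X.O]-1 (2,1)[.XX/.O./.XO]-1
p2 O@[XXX/.O./..O]: (1,0)[XXX/OO./..O]+1* (1,2)[XXX/.OO/..O]+1 (2,0)[XXX/.O./O.O]+1 (2,1)[XXX/.O./.OO]+1
p3 X@[XXX/OO./..O]: (1,2)[XXX/OOX/..O]-1* (2,0)[XXX/OO./X.O]-1 (2,1)[XXX/OO./.XO]-1
p4 O@[XXX/OOX/..O]: (2,0)[XXX/OOX/O.O]-1 (2,1)[XXX/OOX/.OO]+1*
p5 X@[XXX/OOX/.OO] terminal -1; root [.XX/.O./..O] d6

PV length from [.XX/.O./..O]: 4 plies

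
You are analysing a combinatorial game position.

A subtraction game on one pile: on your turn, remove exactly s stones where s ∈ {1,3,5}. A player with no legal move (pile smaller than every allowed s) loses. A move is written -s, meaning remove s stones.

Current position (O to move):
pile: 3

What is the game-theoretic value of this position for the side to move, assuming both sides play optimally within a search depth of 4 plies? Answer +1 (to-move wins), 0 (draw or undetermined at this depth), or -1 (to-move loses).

value(3, O) = +1

[3] O move#1: -1:+1/2*, -3:+1/0
[2] X move#2: -1:-1/1*
[1] O move#3: -1:+1/0*
[0] end (terminal -1, X#4); searched 3 to 4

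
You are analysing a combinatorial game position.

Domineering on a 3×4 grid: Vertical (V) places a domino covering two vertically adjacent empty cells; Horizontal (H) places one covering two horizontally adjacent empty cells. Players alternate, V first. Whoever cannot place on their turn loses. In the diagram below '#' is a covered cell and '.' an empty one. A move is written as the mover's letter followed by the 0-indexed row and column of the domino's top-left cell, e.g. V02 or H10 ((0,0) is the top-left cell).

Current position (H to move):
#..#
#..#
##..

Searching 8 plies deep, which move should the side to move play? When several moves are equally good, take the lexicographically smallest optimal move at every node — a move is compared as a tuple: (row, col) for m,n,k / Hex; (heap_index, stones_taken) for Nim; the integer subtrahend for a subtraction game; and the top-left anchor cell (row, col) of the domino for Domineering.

H's best at [#..#/#..#/##..]: H11

p1 H@[#..#/#..#/##..]: H01[####/#..#/##..]-1 H11[#..#/####/##..]+1* H22[#..#/#..#/####]-1
p2 V@[#..#/####/##..] terminal -1; root [#..#/#..#/##..] d8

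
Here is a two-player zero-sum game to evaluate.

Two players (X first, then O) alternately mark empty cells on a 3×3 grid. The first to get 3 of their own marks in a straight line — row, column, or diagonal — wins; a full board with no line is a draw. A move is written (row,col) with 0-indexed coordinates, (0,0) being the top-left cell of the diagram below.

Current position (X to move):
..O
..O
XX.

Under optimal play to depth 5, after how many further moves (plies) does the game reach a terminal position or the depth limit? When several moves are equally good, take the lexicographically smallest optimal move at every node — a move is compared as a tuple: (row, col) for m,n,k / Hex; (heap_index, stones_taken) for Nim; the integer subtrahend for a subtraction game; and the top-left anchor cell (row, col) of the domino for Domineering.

ply 1, X at ..O/..O/XX. | (0,0)=-1→X.O/..O/XX.; (0,1)=-1→.XO/..O/XX.; (1,0)=-1→..O/X.O/XX.; (1,1)=-1→..O/.XO/XX.; (2,2)=+1→..O/..O/XXX*
ply 2: ..O/..O/XXX is terminal -1 (O); from ..O/..O/XX. depth 5

PV length from [..O/..O/XX.]: 1 ply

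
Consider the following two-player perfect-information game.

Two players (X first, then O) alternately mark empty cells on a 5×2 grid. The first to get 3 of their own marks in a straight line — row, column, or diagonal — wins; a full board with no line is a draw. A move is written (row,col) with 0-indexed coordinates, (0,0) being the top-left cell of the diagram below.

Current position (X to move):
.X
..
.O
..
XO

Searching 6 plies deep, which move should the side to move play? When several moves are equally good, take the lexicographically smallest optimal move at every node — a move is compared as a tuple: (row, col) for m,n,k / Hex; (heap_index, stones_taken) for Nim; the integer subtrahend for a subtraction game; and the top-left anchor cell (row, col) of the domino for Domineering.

p1 X@[.X/../.O/../XO]: (0,0)[XX/../.O/../XO]-1 (1,0)[.X/X./.O/../XO]-1 (1,1)[.X/.X/.O/../XO]-1 (2,0)[.X/../XO/../XO]-1 (3,0)[.X/../.O/X./XO]-1 (3,1)[.X/../.O/.X/XO]+0*
p2 O@[.X/../.O/.X/XO]: (0,0)[OX/../.O/.X/XO]+0* (1,0)[.X/O./.O/.X/XO]+0 (1,1)[.X/.O/.O/.X/XO]+0 (2,0)[.X/../OO/.X/XO]+0 (3,0)[.X/../.O/OX/XO]+0
p3 X@[OX/../.O/.X/XO]: (1,0)[OX/X./.O/.X/XO]+0* (1,1)[OX/.X/.O/.X/XO]+0 (2,0)[OX/../XO/.X/XO]+0 (3,0)[OX/../.O/XX/XO]+0
p4 O@[OX/X./.O/.X/XO]: (1,1)[OX/XO/.O/.X/XO]+0* (2,0)[OX/X./OO/.X/XO]+0 (3,0)[OX/X./.O/OX/XO]+0
p5 X@[OX/XO/.O/.X/XO]: (2,0)[OX/XO/XO/.X/XO]+0* (3,0)[OX/XO/.O/XX/XO]+0
p6 O@[OX/XO/XO/.X/XO]: (3,0)[OX/XO/XO/OX/XO]+0*
p7 X@[OX/XO/XO/OX/XO] terminal +0; root [.X/../.O/../XO] d6

X's best at [.X/../.O/../XO]: (3,1)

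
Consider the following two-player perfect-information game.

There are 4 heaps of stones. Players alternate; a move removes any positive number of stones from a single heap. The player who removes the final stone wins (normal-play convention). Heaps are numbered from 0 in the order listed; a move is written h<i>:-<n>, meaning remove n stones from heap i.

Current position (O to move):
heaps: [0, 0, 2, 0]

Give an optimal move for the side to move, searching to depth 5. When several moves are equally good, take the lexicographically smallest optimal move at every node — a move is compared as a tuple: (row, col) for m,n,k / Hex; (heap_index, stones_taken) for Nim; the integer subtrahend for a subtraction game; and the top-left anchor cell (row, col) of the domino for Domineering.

O's best at [(0,0,2,0)]: h2:-2

p1 O@[(0,0,2,0)]: h2:-1[(0,0,1,0)]-1 h2:-2[(0,0,0,0)]+1*
p2 X@[(0,0,0,0)] terminal -1; root [(0,0,2,0)] d5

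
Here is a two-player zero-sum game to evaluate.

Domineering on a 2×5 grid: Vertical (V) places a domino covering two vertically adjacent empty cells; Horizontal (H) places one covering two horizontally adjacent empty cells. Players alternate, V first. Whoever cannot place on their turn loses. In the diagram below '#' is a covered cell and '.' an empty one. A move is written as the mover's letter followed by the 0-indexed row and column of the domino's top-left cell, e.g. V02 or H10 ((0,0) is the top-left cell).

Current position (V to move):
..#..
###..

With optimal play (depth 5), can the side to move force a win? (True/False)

V winning at [..#../###..]: True

ply 1, V at ..#../###.. | V03=+1→..##./####.*; V04=+1→..#.#/###.#
ply 2, H at ..##./####. | H00=-1→####./####.*
ply 3, V at ####./####. | V04=+1→#####/#####*
ply 4: #####/##### is terminal -1 (H); from ..#../###.. depth 5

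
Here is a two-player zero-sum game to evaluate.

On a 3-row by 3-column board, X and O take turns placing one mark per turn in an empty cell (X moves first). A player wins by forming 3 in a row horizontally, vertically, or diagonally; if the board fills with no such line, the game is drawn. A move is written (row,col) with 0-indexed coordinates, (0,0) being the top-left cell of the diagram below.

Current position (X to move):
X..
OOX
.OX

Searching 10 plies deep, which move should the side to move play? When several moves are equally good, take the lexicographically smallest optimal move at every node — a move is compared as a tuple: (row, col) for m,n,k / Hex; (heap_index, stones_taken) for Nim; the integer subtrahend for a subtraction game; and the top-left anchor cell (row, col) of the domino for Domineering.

p1 X@[X../OOX/.OX]: (0,1)[XX./OOX/.OX]+0 (0,2)[X.X/OOX/.OX]+1* (2,0)[X../OOX/XOX]-1
p2 O@[X.X/OOX/.OX] terminal -1; root [X../OOX/.OX] d10

X's best at [X../OOX/.OX]: (0,2)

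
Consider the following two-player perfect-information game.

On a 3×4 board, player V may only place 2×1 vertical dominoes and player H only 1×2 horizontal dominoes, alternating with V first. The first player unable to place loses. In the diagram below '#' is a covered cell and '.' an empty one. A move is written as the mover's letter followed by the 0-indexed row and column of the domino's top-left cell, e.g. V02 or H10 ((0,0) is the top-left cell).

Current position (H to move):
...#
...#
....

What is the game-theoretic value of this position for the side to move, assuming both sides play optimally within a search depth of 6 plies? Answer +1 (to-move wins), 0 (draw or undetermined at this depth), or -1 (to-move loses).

p1 H@[...#/...#/....]: H00[##.#/...#/....]-1 H01[.###/...#/....]-1 H10[...#/##.#/....]+1* H11[...#/.###/....]+1 H20[...#/...#/##..]-1 H21[...#/...#/.##.]-1 H22[...#/...#/..##]-1
p2 V@[...#/##.#/....]: V02[..##/####/....]-1* V12[...#/####/..#.]-1
p3 H@[..##/####/....]: H00[####/####/....]+1* H20[..##/####/##..]+1 H21[..##/####/.##.]+1 H22[..##/####/..##]+1
p4 V@[####/####/....] terminal -1; root [...#/...#/....] d6

value(...#/...#/...., H) = +1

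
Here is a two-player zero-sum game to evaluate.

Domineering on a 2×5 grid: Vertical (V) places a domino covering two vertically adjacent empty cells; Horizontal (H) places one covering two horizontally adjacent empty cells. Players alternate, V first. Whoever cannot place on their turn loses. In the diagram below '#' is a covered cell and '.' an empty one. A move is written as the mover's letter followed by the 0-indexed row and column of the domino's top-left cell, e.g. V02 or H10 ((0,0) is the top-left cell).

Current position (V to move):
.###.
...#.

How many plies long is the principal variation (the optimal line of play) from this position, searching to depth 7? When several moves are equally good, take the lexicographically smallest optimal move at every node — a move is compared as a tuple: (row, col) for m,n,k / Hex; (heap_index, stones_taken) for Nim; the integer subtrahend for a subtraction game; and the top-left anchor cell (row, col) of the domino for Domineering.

p1 V@[.###./...#.]: V00[####./#..#.]+1* V04[.####/...##]-1
p2 H@[####./#..#.]: H11[####./####.]-1*
p3 V@[####./####.]: V04[#####/#####]+1*
p4 H@[#####/#####] terminal -1; root [.###./...#.] d7

PV length from [.###./...#.]: 3 plies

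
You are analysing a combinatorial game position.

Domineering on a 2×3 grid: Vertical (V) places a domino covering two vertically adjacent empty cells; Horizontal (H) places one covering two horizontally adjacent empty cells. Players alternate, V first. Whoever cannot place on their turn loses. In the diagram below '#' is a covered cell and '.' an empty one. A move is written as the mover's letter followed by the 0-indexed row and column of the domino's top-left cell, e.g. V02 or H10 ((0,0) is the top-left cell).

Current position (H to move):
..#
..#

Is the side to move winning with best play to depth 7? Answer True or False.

H winning at [..#/..#]: True

[..#/..#] H move#1: H00:+1/###/..#*, H10:+1/..#/###
[###/..#] end (terminal -1, V#2); searched ..#/..# to 7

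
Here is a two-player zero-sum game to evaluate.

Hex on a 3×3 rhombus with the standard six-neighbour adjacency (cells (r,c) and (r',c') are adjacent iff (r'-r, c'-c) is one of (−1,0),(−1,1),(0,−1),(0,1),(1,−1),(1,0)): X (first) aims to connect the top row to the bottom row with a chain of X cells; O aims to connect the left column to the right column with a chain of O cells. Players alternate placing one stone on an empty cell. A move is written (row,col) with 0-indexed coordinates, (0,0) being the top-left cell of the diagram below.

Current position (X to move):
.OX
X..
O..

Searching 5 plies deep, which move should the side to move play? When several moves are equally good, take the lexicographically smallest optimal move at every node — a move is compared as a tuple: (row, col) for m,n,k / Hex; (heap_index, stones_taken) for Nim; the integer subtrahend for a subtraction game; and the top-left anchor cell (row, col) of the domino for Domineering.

ply 1, X at .OX/X../O.. | (0,0)=-1→XOX/X../O..; (1,1)=-1→.OX/XX./O..; (1,2)=+1→.OX/X.X/O..*; (2,1)=+1→.OX/X../OX.; (2,2)=-1→.OX/X../O.X
ply 2, O at .OX/X.X/O.. | (0,0)=-1→OOX/X.X/O..*; (1,1)=-1→.OX/XOX/O..; (2,1)=-1→.OX/X.X/OO.; (2,2)=-1→.OX/X.X/O.O
ply 3, X at OOX/X.X/O.. | (1,1)=+1→OOX/XXX/O..*; (2,1)=+1→OOX/X.X/OX.; (2,2)=+1→OOX/X.X/O.X
ply 4, O at OOX/XXX/O.. | (2,1)=-1→OOX/XXX/OO.*; (2,2)=-1→OOX/XXX/O.O
ply 5, X at OOX/XXX/OO. | (2,2)=+1→OOX/XXX/OOX*
ply 6: OOX/XXX/OOX is terminal -1 (O); from .OX/X../O.. depth 5

X's best at [.OX/X../O..]: (1,2)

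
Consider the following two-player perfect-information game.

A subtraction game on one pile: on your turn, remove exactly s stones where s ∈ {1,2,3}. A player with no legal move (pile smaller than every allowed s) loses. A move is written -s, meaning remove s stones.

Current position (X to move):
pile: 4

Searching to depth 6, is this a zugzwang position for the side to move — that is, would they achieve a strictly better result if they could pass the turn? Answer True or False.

ply 1, X at 4 | -1=-1→3*; -2=-1→2; -3=-1→1
ply 2, O at 3 | -1=-1→2; -2=-1→1; -3=+1→0*
ply 3: 0 is terminal -1 (X); from 4 depth 6
suppose X passes — search the same position with O to move:
pass> ply 1, O at 4 | -1=-1→3*; -2=-1→2; -3=-1→1
pass> ply 2, X at 3 | -1=-1→2; -2=-1→1; -3=+1→0*
pass> ply 3: 0 is terminal -1 (O); from 4 depth 6
for X: play -1, pass +1

zugzwang(4, X) = True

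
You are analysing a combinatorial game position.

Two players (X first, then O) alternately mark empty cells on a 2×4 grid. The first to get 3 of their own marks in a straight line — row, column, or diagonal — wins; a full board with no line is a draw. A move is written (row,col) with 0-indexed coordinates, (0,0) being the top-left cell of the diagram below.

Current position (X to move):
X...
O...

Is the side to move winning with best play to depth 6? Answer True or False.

ply 1, X at X.../O... | (0,1)=+0→XX../O...*; (0,2)=+0→X.X./O...; (0,3)=+0→X..X/O...; (1,1)=+0→X.../OX..; (1,2)=+0→X.../O.X.; (1,3)=+0→X.../O..X
ply 2, O at XX../O... | (0,2)=+0→XXO./O...*; (0,3)=-1→XX.O/O...; (1,1)=-1→XX../OO..; (1,2)=-1→XX../O.O.; (1,3)=-1→XX../O..O
ply 3, X at XXO./O... | (0,3)=+0→XXOX/O...*; (1,1)=+0→XXO./OX..; (1,2)=+0→XXO./O.X.; (1,3)=+0→XXO./O..X
ply 4, O at XXOX/O... | (1,1)=+0→XXOX/OO..*; (1,2)=+0→XXOX/O.O.; (1,3)=+0→XXOX/O..O
ply 5, X at XXOX/OO.. | (1,2)=+0→XXOX/OOX.*; (1,3)=-1→XXOX/OO.X
ply 6, O at XXOX/OOX. | (1,3)=+0→XXOX/OOXO*
ply 7: XXOX/OOXO is terminal +0 (X); from X.../O... depth 6

X winning at [X.../O...]: False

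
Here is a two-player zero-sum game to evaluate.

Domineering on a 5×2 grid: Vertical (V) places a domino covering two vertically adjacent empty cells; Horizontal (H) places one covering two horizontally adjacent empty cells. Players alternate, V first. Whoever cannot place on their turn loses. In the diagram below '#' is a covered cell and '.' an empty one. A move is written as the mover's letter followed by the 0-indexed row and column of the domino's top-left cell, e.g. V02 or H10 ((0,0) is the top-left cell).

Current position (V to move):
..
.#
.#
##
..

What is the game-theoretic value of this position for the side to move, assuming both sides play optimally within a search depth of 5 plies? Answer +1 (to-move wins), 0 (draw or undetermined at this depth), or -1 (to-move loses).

value(../.#/.#/##/.., V) = -1

[../.#/.#/##/..] V move#1: V00:-1/#./##/.#/##/..*, V10:-1/../##/##/##/..
[#./##/.#/##/..] H move#2: H40:+1/#./##/.#/##/##*
[#./##/.#/##/##] end (terminal -1, V#3); searched ../.#/.#/##/.. to 5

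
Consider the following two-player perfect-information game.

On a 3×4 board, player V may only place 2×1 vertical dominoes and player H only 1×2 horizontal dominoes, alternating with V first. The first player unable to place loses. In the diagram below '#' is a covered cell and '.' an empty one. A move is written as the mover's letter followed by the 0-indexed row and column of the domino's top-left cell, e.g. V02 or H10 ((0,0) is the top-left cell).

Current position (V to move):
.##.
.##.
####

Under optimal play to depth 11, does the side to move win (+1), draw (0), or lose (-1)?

[.##./.##./####] V move#1: V00:+1/###./###./####*, V03:+1/.###/.###/####
[###./###./####] end (terminal -1, H#2); searched .##./.##./#### to 11

value(.##./.##./####, V) = +1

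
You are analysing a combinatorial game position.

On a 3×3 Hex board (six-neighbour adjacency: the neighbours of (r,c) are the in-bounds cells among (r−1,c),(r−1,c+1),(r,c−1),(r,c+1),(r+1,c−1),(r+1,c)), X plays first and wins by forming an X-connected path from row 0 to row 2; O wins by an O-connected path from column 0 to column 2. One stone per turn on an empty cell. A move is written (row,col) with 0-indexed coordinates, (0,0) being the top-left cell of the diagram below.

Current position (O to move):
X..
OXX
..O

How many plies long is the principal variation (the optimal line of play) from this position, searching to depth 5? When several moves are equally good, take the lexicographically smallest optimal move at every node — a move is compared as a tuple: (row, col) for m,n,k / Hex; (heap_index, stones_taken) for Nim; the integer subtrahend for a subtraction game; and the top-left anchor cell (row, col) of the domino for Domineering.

PV length from [X../OXX/..O]: 4 plies

p1 O@[X../OXX/..O]: (0,1)[XO./OXX/..O]-1* (0,2)[X.O/OXX/..O]-1 (2,0)[X../OXX/O.O]-1 (2,1)[X../OXX/.OO]-1
p2 X@[XO./OXX/..O]: (0,2)[XOX/OXX/..O]+1* (2,0)[XO./OXX/X.O]-1 (2,1)[XO./OXX/.XO]-1
p3 O@[XOX/OXX/..O]: (2,0)[XOX/OXX/O.O]-1* (2,1)[XOX/OXX/.OO]-1
p4 X@[XOX/OXX/O.O]: (2,1)[XOX/OXX/OXO]+1*
p5 O@[XOX/OXX/OXO] terminal -1; root [X../OXX/..O] d5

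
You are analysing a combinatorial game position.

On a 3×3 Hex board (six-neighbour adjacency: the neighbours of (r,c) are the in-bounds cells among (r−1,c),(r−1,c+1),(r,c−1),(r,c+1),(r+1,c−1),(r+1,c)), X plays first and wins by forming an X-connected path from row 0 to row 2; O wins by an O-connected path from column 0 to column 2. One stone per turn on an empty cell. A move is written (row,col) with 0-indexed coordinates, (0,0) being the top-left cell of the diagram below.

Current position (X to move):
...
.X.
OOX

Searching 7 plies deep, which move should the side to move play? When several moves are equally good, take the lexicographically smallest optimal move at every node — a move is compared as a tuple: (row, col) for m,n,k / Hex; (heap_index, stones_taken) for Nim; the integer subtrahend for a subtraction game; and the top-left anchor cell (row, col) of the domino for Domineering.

X's best at [.../.X./OOX]: (1,2)

[.../.X./OOX] X move#1: (0,0):-1/X../.X./OOX, (0,1):-1/.X./.X./OOX, (0,2):-1/..X/.X./OOX, (1,0):-1/.../XX./OOX, (1,2):+1/.../.XX/OOX*
[.../.XX/OOX] O move#2: (0,0):-1/O../.XX/OOX*, (0,1):-1/.O./.XX/OOX, (0,2):-1/..O/.XX/OOX, (1,0):-1/.../OXX/OOX
[O../.XX/OOX] X move#3: (0,1):+1/OX./.XX/OOX*, (0,2):+1/O.X/.XX/OOX, (1,0):+1/O../XXX/OOX
[OX./.XX/OOX] end (terminal -1, O#4); searched .../.X./OOX to 7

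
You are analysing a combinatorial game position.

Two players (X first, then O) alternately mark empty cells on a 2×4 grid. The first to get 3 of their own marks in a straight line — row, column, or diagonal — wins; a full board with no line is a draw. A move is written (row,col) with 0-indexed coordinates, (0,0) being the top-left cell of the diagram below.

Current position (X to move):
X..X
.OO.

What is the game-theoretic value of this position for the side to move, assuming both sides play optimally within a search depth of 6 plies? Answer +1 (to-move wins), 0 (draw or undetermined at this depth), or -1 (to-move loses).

ply 1, X at X..X/.OO. | (0,1)=-1→XX.X/.OO.*; (0,2)=-1→X.XX/.OO.; (1,0)=-1→X..X/XOO.; (1,3)=-1→X..X/.OOX
ply 2, O at XX.X/.OO. | (0,2)=+1→XXOX/.OO.*; (1,0)=+1→XX.X/OOO.; (1,3)=+1→XX.X/.OOO
ply 3, X at XXOX/.OO. | (1,0)=-1→XXOX/XOO.*; (1,3)=-1→XXOX/.OOX
ply 4, O at XXOX/XOO. | (1,3)=+1→XXOX/XOOO*
ply 5: XXOX/XOOO is terminal -1 (X); from X..X/.OO. depth 6

value(X..X/.OO., X) = -1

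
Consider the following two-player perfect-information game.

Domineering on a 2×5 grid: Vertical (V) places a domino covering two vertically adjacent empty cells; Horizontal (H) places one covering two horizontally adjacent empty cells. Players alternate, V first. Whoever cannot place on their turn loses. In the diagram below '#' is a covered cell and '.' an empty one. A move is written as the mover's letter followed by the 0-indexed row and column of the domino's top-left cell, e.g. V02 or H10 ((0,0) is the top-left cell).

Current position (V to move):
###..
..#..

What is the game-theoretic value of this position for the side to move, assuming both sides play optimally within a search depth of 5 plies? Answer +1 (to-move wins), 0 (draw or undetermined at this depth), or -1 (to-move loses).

value(###../..#.., V) = +1

ply 1, V at ###../..#.. | V03=+1→####./..##.*; V04=+1→###.#/..#.#
ply 2, H at ####./..##. | H10=-1→####./####.*
ply 3, V at ####./####. | V04=+1→#####/#####*
ply 4: #####/##### is terminal -1 (H); from ###../..#.. depth 5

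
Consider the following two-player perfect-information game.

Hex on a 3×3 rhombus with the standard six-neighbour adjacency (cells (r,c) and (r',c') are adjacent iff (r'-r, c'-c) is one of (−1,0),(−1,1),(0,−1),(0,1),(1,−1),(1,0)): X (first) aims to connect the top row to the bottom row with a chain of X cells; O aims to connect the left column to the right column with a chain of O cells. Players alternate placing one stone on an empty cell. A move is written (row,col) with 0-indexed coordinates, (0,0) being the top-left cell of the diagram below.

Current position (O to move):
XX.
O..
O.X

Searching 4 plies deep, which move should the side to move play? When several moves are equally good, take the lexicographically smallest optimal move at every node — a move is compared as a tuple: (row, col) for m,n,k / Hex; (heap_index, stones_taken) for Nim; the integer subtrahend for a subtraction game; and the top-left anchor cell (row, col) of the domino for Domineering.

O's best at [XX./O../O.X]: (1,1)

[XX./O../O.X] O move#1: (0,2):-1/XXO/O../O.X, (1,1):+1/XX./OO./O.X*, (1,2):+1/XX./O.O/O.X, (2,1):-1/XX./O../OOX
[XX./OO./O.X] X move#2: (0,2):-1/XXX/OO./O.X*, (1,2):-1/XX./OOX/O.X, (2,1):-1/XX./OO./OXX
[XXX/OO./O.X] O move#3: (1,2):+1/XXX/OOO/O.X*, (2,1):-1/XXX/OO./OOX
[XXX/OOO/O.X] end (terminal -1, X#4); searched XX./O../O.X to 4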